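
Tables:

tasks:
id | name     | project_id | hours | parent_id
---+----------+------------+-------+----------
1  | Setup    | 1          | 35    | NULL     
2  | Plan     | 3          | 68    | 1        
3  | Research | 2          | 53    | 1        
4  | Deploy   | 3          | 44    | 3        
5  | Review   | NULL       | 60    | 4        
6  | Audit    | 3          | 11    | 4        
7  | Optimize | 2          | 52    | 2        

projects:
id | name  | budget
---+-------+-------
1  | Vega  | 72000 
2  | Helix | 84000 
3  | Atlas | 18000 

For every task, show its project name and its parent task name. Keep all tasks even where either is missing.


Two LEFT JOINs from the same base table tasks: one to projects via project_id, one to tasks itself via parent_id. Both are LEFT so every task is preserved.
Match against projects:
  - task 1 (Setup): project_id=1 -> matches Vega
  - task 2 (Plan): project_id=3 -> matches Atlas
  - task 3 (Research): project_id=2 -> matches Helix
  - task 4 (Deploy): project_id=3 -> matches Atlas
  - task 5 (Review): project_id=NULL, no match -> kept with NULL
  - task 6 (Audit): project_id=3 -> matches Atlas
  - task 7 (Optimize): project_id=2 -> matches Helix
Match against tasks (self):
  - task 1 (Setup): parent_id=NULL -> NULL
  - task 2 (Plan): parent_id=1 -> Setup
  - task 3 (Research): parent_id=1 -> Setup
  - task 4 (Deploy): parent_id=3 -> Research
  - task 5 (Review): parent_id=4 -> Deploy
  - task 6 (Audit): parent_id=4 -> Deploy
  - task 7 (Optimize): parent_id=2 -> Plan

SQL:
SELECT a.name, b.name AS project, c.name AS parent
FROM tasks a
LEFT JOIN projects b ON a.project_id = b.id
LEFT JOIN tasks c ON a.parent_id = c.id

Result:
name     | project | parent  
---------+---------+---------
Setup    | Vega    | NULL    
Plan     | Atlas   | Setup   
Research | Helix   | Setup   
Deploy   | Atlas   | Research
Review   | NULL    | Deploy  
Audit    | Atlas   | Deploy  
Optimize | Helix   | Plan    


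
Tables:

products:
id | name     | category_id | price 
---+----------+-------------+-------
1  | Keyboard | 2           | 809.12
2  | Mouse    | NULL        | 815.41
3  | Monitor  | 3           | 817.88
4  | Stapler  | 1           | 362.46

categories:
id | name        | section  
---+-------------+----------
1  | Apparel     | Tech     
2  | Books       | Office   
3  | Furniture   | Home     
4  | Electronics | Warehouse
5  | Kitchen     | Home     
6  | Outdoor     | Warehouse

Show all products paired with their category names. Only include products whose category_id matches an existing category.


INNER JOIN keeps only products rows whose category_id matches an id in categories. Walk through each product:
  - product 1 (Keyboard): category_id=2 -> matches Books
  - product 2 (Mouse): category_id=NULL, no match -> dropped
  - product 3 (Monitor): category_id=3 -> matches Furniture
  - product 4 (Stapler): category_id=1 -> matches Apparel
So 1 of 4 rows is dropped.

SQL:
SELECT a.name, b.name AS category
FROM products a
INNER JOIN categories b ON a.category_id = b.id

Result:
name     | category 
---------+----------
Keyboard | Books    
Monitor  | Furniture
Stapler  | Apparel  


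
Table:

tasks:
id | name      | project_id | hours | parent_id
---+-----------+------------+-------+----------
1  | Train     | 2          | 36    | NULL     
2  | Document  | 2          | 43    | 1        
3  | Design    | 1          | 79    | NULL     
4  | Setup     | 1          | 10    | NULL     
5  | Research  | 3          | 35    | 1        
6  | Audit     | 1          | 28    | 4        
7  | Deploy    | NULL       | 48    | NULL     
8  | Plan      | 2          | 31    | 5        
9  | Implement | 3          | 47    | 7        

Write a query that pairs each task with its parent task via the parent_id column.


This is a self-join: tasks is joined to a second copy of itself, matching each row's parent_id to another row's id. Use LEFT JOIN so rows with parent_id=NULL are kept.
  - task 1 (Train): parent_id=NULL -> NULL
  - task 2 (Document): parent_id=1 -> Train
  - task 3 (Design): parent_id=NULL -> NULL
  - task 4 (Setup): parent_id=NULL -> NULL
  - task 5 (Research): parent_id=1 -> Train
  - task 6 (Audit): parent_id=4 -> Setup
  - task 7 (Deploy): parent_id=NULL -> NULL
  - task 8 (Plan): parent_id=5 -> Research
  - task 9 (Implement): parent_id=7 -> Deploy

SQL:
SELECT a.name AS item, b.name AS parent
FROM tasks a
LEFT JOIN tasks b ON a.parent_id = b.id

Result:
item      | parent  
----------+---------
Train     | NULL    
Document  | Train   
Design    | NULL    
Setup     | NULL    
Research  | Train   
Audit     | Setup   
Deploy    | NULL    
Plan      | Research
Implement | Deploy  


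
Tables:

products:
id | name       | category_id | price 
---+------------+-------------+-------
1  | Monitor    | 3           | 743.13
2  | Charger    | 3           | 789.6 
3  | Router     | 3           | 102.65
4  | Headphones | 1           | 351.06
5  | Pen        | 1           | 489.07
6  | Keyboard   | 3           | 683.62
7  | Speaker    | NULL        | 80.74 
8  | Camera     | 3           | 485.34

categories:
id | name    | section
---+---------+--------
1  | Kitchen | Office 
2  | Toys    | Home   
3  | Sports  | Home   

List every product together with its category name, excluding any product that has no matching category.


INNER JOIN keeps only products rows whose category_id matches an id in categories. Walk through each product:
  - product 1 (Monitor): category_id=3 -> matches Sports
  - product 2 (Charger): category_id=3 -> matches Sports
  - product 3 (Router): category_id=3 -> matches Sports
  - product 4 (Headphones): category_id=1 -> matches Kitchen
  - product 5 (Pen): category_id=1 -> matches Kitchen
  - product 6 (Keyboard): category_id=3 -> matches Sports
  - product 7 (Speaker): category_id=NULL, no match -> dropped
  - product 8 (Camera): category_id=3 -> matches Sports
So 1 of 8 rows is dropped.

SQL:
SELECT a.name, b.name AS category
FROM products a
INNER JOIN categories b ON a.category_id = b.id

Result:
name       | category
-----------+---------
Monitor    | Sports  
Charger    | Sports  
Router     | Sports  
Headphones | Kitchen 
Pen        | Kitchen 
Keyboard   | Sports  
Camera     | Sports  


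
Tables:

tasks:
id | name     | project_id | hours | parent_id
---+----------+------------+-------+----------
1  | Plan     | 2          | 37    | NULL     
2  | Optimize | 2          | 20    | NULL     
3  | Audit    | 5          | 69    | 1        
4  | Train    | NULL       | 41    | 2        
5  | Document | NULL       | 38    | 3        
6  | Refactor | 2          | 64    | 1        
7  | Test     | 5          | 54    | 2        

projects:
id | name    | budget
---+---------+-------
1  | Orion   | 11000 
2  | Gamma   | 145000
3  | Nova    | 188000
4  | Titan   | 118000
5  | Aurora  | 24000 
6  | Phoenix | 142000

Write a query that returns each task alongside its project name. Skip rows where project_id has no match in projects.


INNER JOIN keeps only tasks rows whose project_id matches an id in projects. Walk through each task:
  - task 1 (Plan): project_id=2 -> matches Gamma
  - task 2 (Optimize): project_id=2 -> matches Gamma
  - task 3 (Audit): project_id=5 -> matches Aurora
  - task 4 (Train): project_id=NULL, no match -> dropped
  - task 5 (Document): project_id=NULL, no match -> dropped
  - task 6 (Refactor): project_id=2 -> matches Gamma
  - task 7 (Test): project_id=5 -> matches Aurora
So 2 of 7 rows are dropped.

SQL:
SELECT a.name, b.name AS project
FROM tasks a
INNER JOIN projects b ON a.project_id = b.id

Result:
name     | project
---------+--------
Plan     | Gamma  
Optimize | Gamma  
Audit    | Aurora 
Refactor | Gamma  
Test     | Aurora 


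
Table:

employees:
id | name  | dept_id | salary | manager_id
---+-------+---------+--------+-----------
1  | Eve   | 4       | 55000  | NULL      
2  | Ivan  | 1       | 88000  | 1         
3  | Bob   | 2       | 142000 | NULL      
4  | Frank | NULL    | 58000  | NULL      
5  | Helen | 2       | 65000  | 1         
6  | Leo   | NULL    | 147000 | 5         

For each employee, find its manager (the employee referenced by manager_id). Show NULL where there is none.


This is a self-join: employees is joined to a second copy of itself, matching each row's manager_id to another row's id. Use LEFT JOIN so rows with manager_id=NULL are kept.
  - employee 1 (Eve): manager_id=NULL -> NULL
  - employee 2 (Ivan): manager_id=1 -> Eve
  - employee 3 (Bob): manager_id=NULL -> NULL
  - employee 4 (Frank): manager_id=NULL -> NULL
  - employee 5 (Helen): manager_id=1 -> Eve
  - employee 6 (Leo): manager_id=5 -> Helen

SQL:
SELECT a.name AS item, b.name AS manager
FROM employees a
LEFT JOIN employees b ON a.manager_id = b.id

Result:
item  | manager
------+--------
Eve   | NULL   
Ivan  | Eve    
Bob   | NULL   
Frank | NULL   
Helen | Eve    
Leo   | Helen  


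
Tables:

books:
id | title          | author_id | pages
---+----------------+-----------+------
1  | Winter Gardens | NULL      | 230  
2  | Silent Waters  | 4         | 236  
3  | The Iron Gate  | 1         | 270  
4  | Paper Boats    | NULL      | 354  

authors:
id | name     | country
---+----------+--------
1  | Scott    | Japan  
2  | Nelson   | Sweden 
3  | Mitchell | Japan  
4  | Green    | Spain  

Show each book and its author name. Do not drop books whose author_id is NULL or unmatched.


LEFT JOIN keeps every row from books (the left table); where author_id has no match in authors, the author columns become NULL. Walk through each book:
  - book 1 (Winter Gardens): author_id=NULL, no match -> kept with NULL
  - book 2 (Silent Waters): author_id=4 -> matches Green
  - book 3 (The Iron Gate): author_id=1 -> matches Scott
  - book 4 (Paper Boats): author_id=NULL, no match -> kept with NULL
All 4 rows appear; 2 have NULL author.

SQL:
SELECT a.title, b.name AS author
FROM books a
LEFT JOIN authors b ON a.author_id = b.id

Result:
title          | author
---------------+-------
Winter Gardens | NULL  
Silent Waters  | Green 
The Iron Gate  | Scott 
Paper Boats    | NULL  


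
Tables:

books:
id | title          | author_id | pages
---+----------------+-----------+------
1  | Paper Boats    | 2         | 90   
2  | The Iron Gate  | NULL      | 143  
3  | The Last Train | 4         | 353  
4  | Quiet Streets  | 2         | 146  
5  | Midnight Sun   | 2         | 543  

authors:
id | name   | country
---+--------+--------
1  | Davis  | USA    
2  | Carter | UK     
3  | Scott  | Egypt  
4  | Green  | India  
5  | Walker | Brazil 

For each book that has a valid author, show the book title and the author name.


INNER JOIN keeps only books rows whose author_id matches an id in authors. Walk through each book:
  - book 1 (Paper Boats): author_id=2 -> matches Carter
  - book 2 (The Iron Gate): author_id=NULL, no match -> dropped
  - book 3 (The Last Train): author_id=4 -> matches Green
  - book 4 (Quiet Streets): author_id=2 -> matches Carter
  - book 5 (Midnight Sun): author_id=2 -> matches Carter
So 1 of 5 rows is dropped.

SQL:
SELECT a.title, b.name AS author
FROM books a
INNER JOIN authors b ON a.author_id = b.id

Result:
title          | author
---------------+-------
Paper Boats    | Carter
The Last Train | Green 
Quiet Streets  | Carter
Midnight Sun   | Carter


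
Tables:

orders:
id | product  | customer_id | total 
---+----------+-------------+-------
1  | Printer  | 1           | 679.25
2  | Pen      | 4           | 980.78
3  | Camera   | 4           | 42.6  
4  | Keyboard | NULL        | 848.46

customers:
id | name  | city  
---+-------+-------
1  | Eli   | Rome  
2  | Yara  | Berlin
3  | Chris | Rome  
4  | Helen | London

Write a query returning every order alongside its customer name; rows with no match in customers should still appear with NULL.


LEFT JOIN keeps every row from orders (the left table); where customer_id has no match in customers, the customer columns become NULL. Walk through each order:
  - order 1 (Printer): customer_id=1 -> matches Eli
  - order 2 (Pen): customer_id=4 -> matches Helen
  - order 3 (Camera): customer_id=4 -> matches Helen
  - order 4 (Keyboard): customer_id=NULL, no match -> kept with NULL
All 4 rows appear; 1 has NULL customer.

SQL:
SELECT a.product, b.name AS customer
FROM orders a
LEFT JOIN customers b ON a.customer_id = b.id

Result:
product  | customer
---------+---------
Printer  | Eli     
Pen      | Helen   
Camera   | Helen   
Keyboard | NULL    


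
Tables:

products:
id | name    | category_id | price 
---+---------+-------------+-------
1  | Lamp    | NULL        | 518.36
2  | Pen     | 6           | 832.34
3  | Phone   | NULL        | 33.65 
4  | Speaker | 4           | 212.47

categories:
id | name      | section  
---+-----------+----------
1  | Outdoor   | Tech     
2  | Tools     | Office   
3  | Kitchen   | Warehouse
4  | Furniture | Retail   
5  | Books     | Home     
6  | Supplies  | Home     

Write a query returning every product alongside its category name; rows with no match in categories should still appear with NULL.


LEFT JOIN keeps every row from products (the left table); where category_id has no match in categories, the category columns become NULL. Walk through each product:
  - product 1 (Lamp): category_id=NULL, no match -> kept with NULL
  - product 2 (Pen): category_id=6 -> matches Supplies
  - product 3 (Phone): category_id=NULL, no match -> kept with NULL
  - product 4 (Speaker): category_id=4 -> matches Furniture
All 4 rows appear; 2 have NULL category.

SQL:
SELECT a.name, b.name AS category
FROM products a
LEFT JOIN categories b ON a.category_id = b.id

Result:
name    | category 
--------+----------
Lamp    | NULL     
Pen     | Supplies 
Phone   | NULL     
Speaker | Furniture


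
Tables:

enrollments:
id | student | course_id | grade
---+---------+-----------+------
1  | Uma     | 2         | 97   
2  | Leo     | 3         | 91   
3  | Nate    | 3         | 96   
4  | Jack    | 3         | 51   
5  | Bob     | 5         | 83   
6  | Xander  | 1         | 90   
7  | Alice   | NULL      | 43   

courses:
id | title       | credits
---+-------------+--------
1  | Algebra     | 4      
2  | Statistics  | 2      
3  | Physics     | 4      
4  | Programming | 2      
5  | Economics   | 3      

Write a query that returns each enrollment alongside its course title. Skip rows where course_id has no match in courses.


INNER JOIN keeps only enrollments rows whose course_id matches an id in courses. Walk through each enrollment:
  - enrollment 1 (Uma): course_id=2 -> matches Statistics
  - enrollment 2 (Leo): course_id=3 -> matches Physics
  - enrollment 3 (Nate): course_id=3 -> matches Physics
  - enrollment 4 (Jack): course_id=3 -> matches Physics
  - enrollment 5 (Bob): course_id=5 -> matches Economics
  - enrollment 6 (Xander): course_id=1 -> matches Algebra
  - enrollment 7 (Alice): course_id=NULL, no match -> dropped
So 1 of 7 rows is dropped.

SQL:
SELECT a.student, b.title AS course
FROM enrollments a
INNER JOIN courses b ON a.course_id = b.id

Result:
student | course    
--------+-----------
Uma     | Statistics
Leo     | Physics   
Nate    | Physics   
Jack    | Physics   
Bob     | Economics 
Xander  | Algebra   


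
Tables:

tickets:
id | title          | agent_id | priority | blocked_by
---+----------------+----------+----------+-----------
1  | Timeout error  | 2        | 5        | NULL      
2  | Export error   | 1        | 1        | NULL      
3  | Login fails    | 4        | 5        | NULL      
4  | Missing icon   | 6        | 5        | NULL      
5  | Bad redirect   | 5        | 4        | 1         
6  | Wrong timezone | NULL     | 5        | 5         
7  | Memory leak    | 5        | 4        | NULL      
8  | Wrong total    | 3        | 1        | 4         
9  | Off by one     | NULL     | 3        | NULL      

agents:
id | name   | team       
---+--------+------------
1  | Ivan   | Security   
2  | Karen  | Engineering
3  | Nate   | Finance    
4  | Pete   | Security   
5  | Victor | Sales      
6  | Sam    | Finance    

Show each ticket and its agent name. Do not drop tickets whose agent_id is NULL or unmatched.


LEFT JOIN keeps every row from tickets (the left table); where agent_id has no match in agents, the agent columns become NULL. Walk through each ticket:
  - ticket 1 (Timeout error): agent_id=2 -> matches Karen
  - ticket 2 (Export error): agent_id=1 -> matches Ivan
  - ticket 3 (Login fails): agent_id=4 -> matches Pete
  - ticket 4 (Missing icon): agent_id=6 -> matches Sam
  - ticket 5 (Bad redirect): agent_id=5 -> matches Victor
  - ticket 6 (Wrong timezone): agent_id=NULL, no match -> kept with NULL
  - ticket 7 (Memory leak): agent_id=5 -> matches Victor
  - ticket 8 (Wrong total): agent_id=3 -> matches Nate
  - ticket 9 (Off by one): agent_id=NULL, no match -> kept with NULL
All 9 rows appear; 2 have NULL agent.

SQL:
SELECT a.title, b.name AS agent
FROM tickets a
LEFT JOIN agents b ON a.agent_id = b.id

Result:
title          | agent 
---------------+-------
Timeout error  | Karen 
Export error   | Ivan  
Login fails    | Pete  
Missing icon   | Sam   
Bad redirect   | Victor
Wrong timezone | NULL  
Memory leak    | Victor
Wrong total    | Nate  
Off by one     | NULL  


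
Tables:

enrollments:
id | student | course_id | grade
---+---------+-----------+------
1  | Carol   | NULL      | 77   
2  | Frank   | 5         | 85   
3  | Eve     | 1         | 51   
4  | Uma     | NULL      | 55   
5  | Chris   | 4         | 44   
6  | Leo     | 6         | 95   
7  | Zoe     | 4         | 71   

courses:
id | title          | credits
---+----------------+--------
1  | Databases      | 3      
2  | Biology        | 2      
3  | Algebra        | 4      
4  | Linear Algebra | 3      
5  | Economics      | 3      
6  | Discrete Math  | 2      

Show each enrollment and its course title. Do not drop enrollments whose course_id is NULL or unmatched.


LEFT JOIN keeps every row from enrollments (the left table); where course_id has no match in courses, the course columns become NULL. Walk through each enrollment:
  - enrollment 1 (Carol): course_id=NULL, no match -> kept with NULL
  - enrollment 2 (Frank): course_id=5 -> matches Economics
  - enrollment 3 (Eve): course_id=1 -> matches Databases
  - enrollment 4 (Uma): course_id=NULL, no match -> kept with NULL
  - enrollment 5 (Chris): course_id=4 -> matches Linear Algebra
  - enrollment 6 (Leo): course_id=6 -> matches Discrete Math
  - enrollment 7 (Zoe): course_id=4 -> matches Linear Algebra
All 7 rows appear; 2 have NULL course.

SQL:
SELECT a.student, b.title AS course
FROM enrollments a
LEFT JOIN courses b ON a.course_id = b.id

Result:
student | course        
--------+---------------
Carol   | NULL          
Frank   | Economics     
Eve     | Databases     
Uma     | NULL          
Chris   | Linear Algebra
Leo     | Discrete Math 
Zoe     | Linear Algebra


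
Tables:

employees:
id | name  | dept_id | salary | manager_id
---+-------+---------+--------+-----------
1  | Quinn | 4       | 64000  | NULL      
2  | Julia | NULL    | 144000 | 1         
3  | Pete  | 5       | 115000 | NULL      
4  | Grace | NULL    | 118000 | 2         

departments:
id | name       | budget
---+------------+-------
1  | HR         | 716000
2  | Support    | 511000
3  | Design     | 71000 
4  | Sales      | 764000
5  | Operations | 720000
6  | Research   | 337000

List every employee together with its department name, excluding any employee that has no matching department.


INNER JOIN keeps only employees rows whose dept_id matches an id in departments. Walk through each employee:
  - employee 1 (Quinn): dept_id=4 -> matches Sales
  - employee 2 (Julia): dept_id=NULL, no match -> dropped
  - employee 3 (Pete): dept_id=5 -> matches Operations
  - employee 4 (Grace): dept_id=NULL, no match -> dropped
So 2 of 4 rows are dropped.

SQL:
SELECT a.name, b.name AS department
FROM employees a
INNER JOIN departments b ON a.dept_id = b.id

Result:
name  | department
------+-----------
Quinn | Sales     
Pete  | Operations


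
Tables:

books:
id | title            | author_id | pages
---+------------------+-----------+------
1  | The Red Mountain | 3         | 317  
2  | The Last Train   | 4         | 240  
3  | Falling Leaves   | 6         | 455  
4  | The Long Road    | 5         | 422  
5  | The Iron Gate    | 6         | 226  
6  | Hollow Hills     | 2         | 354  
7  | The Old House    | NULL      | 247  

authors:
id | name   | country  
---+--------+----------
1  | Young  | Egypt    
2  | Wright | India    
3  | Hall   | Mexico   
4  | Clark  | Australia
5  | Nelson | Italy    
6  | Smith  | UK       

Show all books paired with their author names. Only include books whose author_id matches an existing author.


INNER JOIN keeps only books rows whose author_id matches an id in authors. Walk through each book:
  - book 1 (The Red Mountain): author_id=3 -> matches Hall
  - book 2 (The Last Train): author_id=4 -> matches Clark
  - book 3 (Falling Leaves): author_id=6 -> matches Smith
  - book 4 (The Long Road): author_id=5 -> matches Nelson
  - book 5 (The Iron Gate): author_id=6 -> matches Smith
  - book 6 (Hollow Hills): author_id=2 -> matches Wright
  - book 7 (The Old House): author_id=NULL, no match -> dropped
So 1 of 7 rows is dropped.

SQL:
SELECT a.title, b.name AS author
FROM books a
INNER JOIN authors b ON a.author_id = b.id

Result:
title            | author
-----------------+-------
The Red Mountain | Hall  
The Last Train   | Clark 
Falling Leaves   | Smith 
The Long Road    | Nelson
The Iron Gate    | Smith 
Hollow Hills     | Wright


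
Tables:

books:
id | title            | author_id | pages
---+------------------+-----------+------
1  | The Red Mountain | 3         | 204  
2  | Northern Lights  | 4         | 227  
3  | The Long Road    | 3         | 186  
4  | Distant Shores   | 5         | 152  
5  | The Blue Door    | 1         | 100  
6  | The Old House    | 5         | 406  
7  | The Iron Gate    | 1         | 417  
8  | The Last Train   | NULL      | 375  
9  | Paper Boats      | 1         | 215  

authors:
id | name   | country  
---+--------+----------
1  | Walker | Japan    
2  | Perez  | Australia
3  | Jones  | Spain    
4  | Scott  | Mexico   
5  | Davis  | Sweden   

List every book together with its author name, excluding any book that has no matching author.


INNER JOIN keeps only books rows whose author_id matches an id in authors. Walk through each book:
  - book 1 (The Red Mountain): author_id=3 -> matches Jones
  - book 2 (Northern Lights): author_id=4 -> matches Scott
  - book 3 (The Long Road): author_id=3 -> matches Jones
  - book 4 (Distant Shores): author_id=5 -> matches Davis
  - book 5 (The Blue Door): author_id=1 -> matches Walker
  - book 6 (The Old House): author_id=5 -> matches Davis
  - book 7 (The Iron Gate): author_id=1 -> matches Walker
  - book 8 (The Last Train): author_id=NULL, no match -> dropped
  - book 9 (Paper Boats): author_id=1 -> matches Walker
So 1 of 9 rows is dropped.

SQL:
SELECT a.title, b.name AS author
FROM books a
INNER JOIN authors b ON a.author_id = b.id

Result:
title            | author
-----------------+-------
The Red Mountain | Jones 
Northern Lights  | Scott 
The Long Road    | Jones 
Distant Shores   | Davis 
The Blue Door    | Walker
The Old House    | Davis 
The Iron Gate    | Walker
Paper Boats      | Walker


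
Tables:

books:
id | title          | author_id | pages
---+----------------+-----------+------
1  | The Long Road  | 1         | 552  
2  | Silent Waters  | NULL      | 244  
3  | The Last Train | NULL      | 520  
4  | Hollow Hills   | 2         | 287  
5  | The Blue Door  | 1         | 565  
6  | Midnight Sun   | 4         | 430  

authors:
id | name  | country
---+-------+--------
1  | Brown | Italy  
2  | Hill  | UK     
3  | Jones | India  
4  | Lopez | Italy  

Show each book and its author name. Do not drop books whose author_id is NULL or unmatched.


LEFT JOIN keeps every row from books (the left table); where author_id has no match in authors, the author columns become NULL. Walk through each book:
  - book 1 (The Long Road): author_id=1 -> matches Brown
  - book 2 (Silent Waters): author_id=NULL, no match -> kept with NULL
  - book 3 (The Last Train): author_id=NULL, no match -> kept with NULL
  - book 4 (Hollow Hills): author_id=2 -> matches Hill
  - book 5 (The Blue Door): author_id=1 -> matches Brown
  - book 6 (Midnight Sun): author_id=4 -> matches Lopez
All 6 rows appear; 2 have NULL author.

SQL:
SELECT a.title, b.name AS author
FROM books a
LEFT JOIN authors b ON a.author_id = b.id

Result:
title          | author
---------------+-------
The Long Road  | Brown 
Silent Waters  | NULL  
The Last Train | NULL  
Hollow Hills   | Hill  
The Blue Door  | Brown 
Midnight Sun   | Lopez 


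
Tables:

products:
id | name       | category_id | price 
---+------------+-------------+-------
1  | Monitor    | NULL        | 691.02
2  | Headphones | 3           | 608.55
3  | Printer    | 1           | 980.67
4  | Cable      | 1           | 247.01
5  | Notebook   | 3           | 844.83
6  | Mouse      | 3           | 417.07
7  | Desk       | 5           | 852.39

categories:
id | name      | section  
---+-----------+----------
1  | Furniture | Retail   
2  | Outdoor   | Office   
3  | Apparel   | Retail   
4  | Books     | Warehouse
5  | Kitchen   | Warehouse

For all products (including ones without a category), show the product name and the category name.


LEFT JOIN keeps every row from products (the left table); where category_id has no match in categories, the category columns become NULL. Walk through each product:
  - product 1 (Monitor): category_id=NULL, no match -> kept with NULL
  - product 2 (Headphones): category_id=3 -> matches Apparel
  - product 3 (Printer): category_id=1 -> matches Furniture
  - product 4 (Cable): category_id=1 -> matches Furniture
  - product 5 (Notebook): category_id=3 -> matches Apparel
  - product 6 (Mouse): category_id=3 -> matches Apparel
  - product 7 (Desk): category_id=5 -> matches Kitchen
All 7 rows appear; 1 has NULL category.

SQL:
SELECT a.name, b.name AS category
FROM products a
LEFT JOIN categories b ON a.category_id = b.id

Result:
name       | category 
-----------+----------
Monitor    | NULL     
Headphones | Apparel  
Printer    | Furniture
Cable      | Furniture
Notebook   | Apparel  
Mouse      | Apparel  
Desk       | Kitchen  


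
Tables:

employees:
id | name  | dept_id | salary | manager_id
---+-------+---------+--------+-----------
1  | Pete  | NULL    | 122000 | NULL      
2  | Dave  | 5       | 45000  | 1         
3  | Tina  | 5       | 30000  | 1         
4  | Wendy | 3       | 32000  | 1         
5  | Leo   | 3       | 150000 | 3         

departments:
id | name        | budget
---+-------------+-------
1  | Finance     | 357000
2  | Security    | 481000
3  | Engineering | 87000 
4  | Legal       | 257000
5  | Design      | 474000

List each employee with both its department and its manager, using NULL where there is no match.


Two LEFT JOINs from the same base table employees: one to departments via dept_id, one to employees itself via manager_id. Both are LEFT so every employee is preserved.
Match against departments:
  - employee 1 (Pete): dept_id=NULL, no match -> kept with NULL
  - employee 2 (Dave): dept_id=5 -> matches Design
  - employee 3 (Tina): dept_id=5 -> matches Design
  - employee 4 (Wendy): dept_id=3 -> matches Engineering
  - employee 5 (Leo): dept_id=3 -> matches Engineering
Match against employees (self):
  - employee 1 (Pete): manager_id=NULL -> NULL
  - employee 2 (Dave): manager_id=1 -> Pete
  - employee 3 (Tina): manager_id=1 -> Pete
  - employee 4 (Wendy): manager_id=1 -> Pete
  - employee 5 (Leo): manager_id=3 -> Tina

SQL:
SELECT a.name, b.name AS department, c.name AS manager
FROM employees a
LEFT JOIN departments b ON a.dept_id = b.id
LEFT JOIN employees c ON a.manager_id = c.id

Result:
name  | department  | manager
------+-------------+--------
Pete  | NULL        | NULL   
Dave  | Design      | Pete   
Tina  | Design      | Pete   
Wendy | Engineering | Pete   
Leo   | Engineering | Tina   


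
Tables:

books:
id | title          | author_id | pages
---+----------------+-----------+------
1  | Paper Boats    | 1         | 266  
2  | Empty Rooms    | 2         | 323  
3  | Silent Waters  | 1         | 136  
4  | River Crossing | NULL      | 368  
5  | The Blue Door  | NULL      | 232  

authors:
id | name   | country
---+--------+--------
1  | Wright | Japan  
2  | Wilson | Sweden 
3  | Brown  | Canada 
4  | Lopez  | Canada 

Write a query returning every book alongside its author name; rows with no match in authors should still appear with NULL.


LEFT JOIN keeps every row from books (the left table); where author_id has no match in authors, the author columns become NULL. Walk through each book:
  - book 1 (Paper Boats): author_id=1 -> matches Wright
  - book 2 (Empty Rooms): author_id=2 -> matches Wilson
  - book 3 (Silent Waters): author_id=1 -> matches Wright
  - book 4 (River Crossing): author_id=NULL, no match -> kept with NULL
  - book 5 (The Blue Door): author_id=NULL, no match -> kept with NULL
All 5 rows appear; 2 have NULL author.

SQL:
SELECT a.title, b.name AS author
FROM books a
LEFT JOIN authors b ON a.author_id = b.id

Result:
title          | author
---------------+-------
Paper Boats    | Wright
Empty Rooms    | Wilson
Silent Waters  | Wright
River Crossing | NULL  
The Blue Door  | NULL  


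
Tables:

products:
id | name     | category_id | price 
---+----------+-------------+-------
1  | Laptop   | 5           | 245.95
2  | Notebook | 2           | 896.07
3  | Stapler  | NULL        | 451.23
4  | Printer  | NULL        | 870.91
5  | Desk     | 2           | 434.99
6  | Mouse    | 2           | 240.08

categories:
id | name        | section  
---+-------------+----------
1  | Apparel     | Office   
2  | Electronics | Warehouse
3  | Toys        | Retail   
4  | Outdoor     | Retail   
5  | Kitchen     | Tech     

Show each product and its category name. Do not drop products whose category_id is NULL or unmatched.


LEFT JOIN keeps every row from products (the left table); where category_id has no match in categories, the category columns become NULL. Walk through each product:
  - product 1 (Laptop): category_id=5 -> matches Kitchen
  - product 2 (Notebook): category_id=2 -> matches Electronics
  - product 3 (Stapler): category_id=NULL, no match -> kept with NULL
  - product 4 (Printer): category_id=NULL, no match -> kept with NULL
  - product 5 (Desk): category_id=2 -> matches Electronics
  - product 6 (Mouse): category_id=2 -> matches Electronics
All 6 rows appear; 2 have NULL category.

SQL:
SELECT a.name, b.name AS category
FROM products a
LEFT JOIN categories b ON a.category_id = b.id

Result:
name     | category   
---------+------------
Laptop   | Kitchen    
Notebook | Electronics
Stapler  | NULL       
Printer  | NULL       
Desk     | Electronics
Mouse    | Electronics


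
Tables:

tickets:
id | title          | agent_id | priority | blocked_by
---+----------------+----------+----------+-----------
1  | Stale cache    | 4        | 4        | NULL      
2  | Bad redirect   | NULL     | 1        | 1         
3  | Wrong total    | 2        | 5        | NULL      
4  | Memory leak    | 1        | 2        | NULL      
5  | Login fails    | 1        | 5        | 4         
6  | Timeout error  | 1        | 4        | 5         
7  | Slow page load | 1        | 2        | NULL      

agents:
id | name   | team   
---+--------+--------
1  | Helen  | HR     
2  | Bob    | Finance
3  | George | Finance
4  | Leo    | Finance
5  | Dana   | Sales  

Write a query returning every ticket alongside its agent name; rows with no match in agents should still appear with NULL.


LEFT JOIN keeps every row from tickets (the left table); where agent_id has no match in agents, the agent columns become NULL. Walk through each ticket:
  - ticket 1 (Stale cache): agent_id=4 -> matches Leo
  - ticket 2 (Bad redirect): agent_id=NULL, no match -> kept with NULL
  - ticket 3 (Wrong total): agent_id=2 -> matches Bob
  - ticket 4 (Memory leak): agent_id=1 -> matches Helen
  - ticket 5 (Login fails): agent_id=1 -> matches Helen
  - ticket 6 (Timeout error): agent_id=1 -> matches Helen
  - ticket 7 (Slow page load): agent_id=1 -> matches Helen
All 7 rows appear; 1 has NULL agent.

SQL:
SELECT a.title, b.name AS agent
FROM tickets a
LEFT JOIN agents b ON a.agent_id = b.id

Result:
title          | agent
---------------+------
Stale cache    | Leo  
Bad redirect   | NULL 
Wrong total    | Bob  
Memory leak    | Helen
Login fails    | Helen
Timeout error  | Helen
Slow page load | Helen


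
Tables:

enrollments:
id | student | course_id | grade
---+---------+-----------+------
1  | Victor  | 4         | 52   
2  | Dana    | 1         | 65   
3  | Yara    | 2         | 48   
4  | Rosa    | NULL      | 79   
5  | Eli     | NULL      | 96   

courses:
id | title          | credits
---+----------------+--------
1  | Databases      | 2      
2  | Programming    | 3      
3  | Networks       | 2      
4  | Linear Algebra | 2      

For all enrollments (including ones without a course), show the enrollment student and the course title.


LEFT JOIN keeps every row from enrollments (the left table); where course_id has no match in courses, the course columns become NULL. Walk through each enrollment:
  - enrollment 1 (Victor): course_id=4 -> matches Linear Algebra
  - enrollment 2 (Dana): course_id=1 -> matches Databases
  - enrollment 3 (Yara): course_id=2 -> matches Programming
  - enrollment 4 (Rosa): course_id=NULL, no match -> kept with NULL
  - enrollment 5 (Eli): course_id=NULL, no match -> kept with NULL
All 5 rows appear; 2 have NULL course.

SQL:
SELECT a.student, b.title AS course
FROM enrollments a
LEFT JOIN courses b ON a.course_id = b.id

Result:
student | course        
--------+---------------
Victor  | Linear Algebra
Dana    | Databases     
Yara    | Programming   
Rosa    | NULL          
Eli     | NULL          


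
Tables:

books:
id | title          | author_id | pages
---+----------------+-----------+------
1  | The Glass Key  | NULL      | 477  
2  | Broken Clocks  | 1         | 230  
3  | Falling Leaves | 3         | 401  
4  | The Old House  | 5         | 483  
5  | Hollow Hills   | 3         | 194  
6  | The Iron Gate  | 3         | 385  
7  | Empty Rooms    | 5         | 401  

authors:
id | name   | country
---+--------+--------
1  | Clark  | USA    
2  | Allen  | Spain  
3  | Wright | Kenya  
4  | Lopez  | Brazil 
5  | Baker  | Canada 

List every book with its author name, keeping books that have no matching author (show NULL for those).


LEFT JOIN keeps every row from books (the left table); where author_id has no match in authors, the author columns become NULL. Walk through each book:
  - book 1 (The Glass Key): author_id=NULL, no match -> kept with NULL
  - book 2 (Broken Clocks): author_id=1 -> matches Clark
  - book 3 (Falling Leaves): author_id=3 -> matches Wright
  - book 4 (The Old House): author_id=5 -> matches Baker
  - book 5 (Hollow Hills): author_id=3 -> matches Wright
  - book 6 (The Iron Gate): author_id=3 -> matches Wright
  - book 7 (Empty Rooms): author_id=5 -> matches Baker
All 7 rows appear; 1 has NULL author.

SQL:
SELECT a.title, b.name AS author
FROM books a
LEFT JOIN authors b ON a.author_id = b.id

Result:
title          | author
---------------+-------
The Glass Key  | NULL  
Broken Clocks  | Clark 
Falling Leaves | Wright
The Old House  | Baker 
Hollow Hills   | Wright
The Iron Gate  | Wright
Empty Rooms    | Baker 


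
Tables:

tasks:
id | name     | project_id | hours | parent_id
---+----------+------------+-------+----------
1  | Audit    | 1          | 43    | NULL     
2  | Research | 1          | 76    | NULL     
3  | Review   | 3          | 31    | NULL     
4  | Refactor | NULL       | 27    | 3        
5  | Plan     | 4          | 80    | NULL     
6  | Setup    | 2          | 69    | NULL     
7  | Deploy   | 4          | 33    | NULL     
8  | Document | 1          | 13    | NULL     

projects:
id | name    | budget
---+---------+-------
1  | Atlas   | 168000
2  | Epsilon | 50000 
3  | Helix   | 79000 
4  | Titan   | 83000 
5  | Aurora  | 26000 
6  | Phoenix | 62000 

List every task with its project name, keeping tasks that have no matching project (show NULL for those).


LEFT JOIN keeps every row from tasks (the left table); where project_id has no match in projects, the project columns become NULL. Walk through each task:
  - task 1 (Audit): project_id=1 -> matches Atlas
  - task 2 (Research): project_id=1 -> matches Atlas
  - task 3 (Review): project_id=3 -> matches Helix
  - task 4 (Refactor): project_id=NULL, no match -> kept with NULL
  - task 5 (Plan): project_id=4 -> matches Titan
  - task 6 (Setup): project_id=2 -> matches Epsilon
  - task 7 (Deploy): project_id=4 -> matches Titan
  - task 8 (Document): project_id=1 -> matches Atlas
All 8 rows appear; 1 has NULL project.

SQL:
SELECT a.name, b.name AS project
FROM tasks a
LEFT JOIN projects b ON a.project_id = b.id

Result:
name     | project
---------+--------
Audit    | Atlas  
Research | Atlas  
Review   | Helix  
Refactor | NULL   
Plan     | Titan  
Setup    | Epsilon
Deploy   | Titan  
Document | Atlas  


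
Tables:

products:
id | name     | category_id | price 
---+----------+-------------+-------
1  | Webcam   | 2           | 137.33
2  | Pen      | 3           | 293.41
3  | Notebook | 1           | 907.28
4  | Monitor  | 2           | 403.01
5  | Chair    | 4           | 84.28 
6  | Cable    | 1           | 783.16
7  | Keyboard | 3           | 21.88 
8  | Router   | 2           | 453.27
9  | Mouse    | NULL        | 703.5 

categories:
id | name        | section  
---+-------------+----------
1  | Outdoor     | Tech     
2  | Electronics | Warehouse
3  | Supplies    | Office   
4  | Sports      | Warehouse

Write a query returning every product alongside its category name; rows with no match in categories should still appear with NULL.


LEFT JOIN keeps every row from products (the left table); where category_id has no match in categories, the category columns become NULL. Walk through each product:
  - product 1 (Webcam): category_id=2 -> matches Electronics
  - product 2 (Pen): category_id=3 -> matches Supplies
  - product 3 (Notebook): category_id=1 -> matches Outdoor
  - product 4 (Monitor): category_id=2 -> matches Electronics
  - product 5 (Chair): category_id=4 -> matches Sports
  - product 6 (Cable): category_id=1 -> matches Outdoor
  - product 7 (Keyboard): category_id=3 -> matches Supplies
  - product 8 (Router): category_id=2 -> matches Electronics
  - product 9 (Mouse): category_id=NULL, no match -> kept with NULL
All 9 rows appear; 1 has NULL category.

SQL:
SELECT a.name, b.name AS category
FROM products a
LEFT JOIN categories b ON a.category_id = b.id

Result:
name     | category   
---------+------------
Webcam   | Electronics
Pen      | Supplies   
Notebook | Outdoor    
Monitor  | Electronics
Chair    | Sports     
Cable    | Outdoor    
Keyboard | Supplies   
Router   | Electronics
Mouse    | NULL       


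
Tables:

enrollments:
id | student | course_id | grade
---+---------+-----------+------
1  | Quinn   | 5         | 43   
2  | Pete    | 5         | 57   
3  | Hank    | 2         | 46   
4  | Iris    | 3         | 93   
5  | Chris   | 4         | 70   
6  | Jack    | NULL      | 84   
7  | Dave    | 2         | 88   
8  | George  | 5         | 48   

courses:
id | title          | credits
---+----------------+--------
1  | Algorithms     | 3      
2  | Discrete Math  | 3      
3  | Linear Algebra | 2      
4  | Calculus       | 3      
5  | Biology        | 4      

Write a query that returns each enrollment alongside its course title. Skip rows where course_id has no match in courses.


INNER JOIN keeps only enrollments rows whose course_id matches an id in courses. Walk through each enrollment:
  - enrollment 1 (Quinn): course_id=5 -> matches Biology
  - enrollment 2 (Pete): course_id=5 -> matches Biology
  - enrollment 3 (Hank): course_id=2 -> matches Discrete Math
  - enrollment 4 (Iris): course_id=3 -> matches Linear Algebra
  - enrollment 5 (Chris): course_id=4 -> matches Calculus
  - enrollment 6 (Jack): course_id=NULL, no match -> dropped
  - enrollment 7 (Dave): course_id=2 -> matches Discrete Math
  - enrollment 8 (George): course_id=5 -> matches Biology
So 1 of 8 rows is dropped.

SQL:
SELECT a.student, b.title AS course
FROM enrollments a
INNER JOIN courses b ON a.course_id = b.id

Result:
student | course        
--------+---------------
Quinn   | Biology       
Pete    | Biology       
Hank    | Discrete Math 
Iris    | Linear Algebra
Chris   | Calculus      
Dave    | Discrete Math 
George  | Biology       
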